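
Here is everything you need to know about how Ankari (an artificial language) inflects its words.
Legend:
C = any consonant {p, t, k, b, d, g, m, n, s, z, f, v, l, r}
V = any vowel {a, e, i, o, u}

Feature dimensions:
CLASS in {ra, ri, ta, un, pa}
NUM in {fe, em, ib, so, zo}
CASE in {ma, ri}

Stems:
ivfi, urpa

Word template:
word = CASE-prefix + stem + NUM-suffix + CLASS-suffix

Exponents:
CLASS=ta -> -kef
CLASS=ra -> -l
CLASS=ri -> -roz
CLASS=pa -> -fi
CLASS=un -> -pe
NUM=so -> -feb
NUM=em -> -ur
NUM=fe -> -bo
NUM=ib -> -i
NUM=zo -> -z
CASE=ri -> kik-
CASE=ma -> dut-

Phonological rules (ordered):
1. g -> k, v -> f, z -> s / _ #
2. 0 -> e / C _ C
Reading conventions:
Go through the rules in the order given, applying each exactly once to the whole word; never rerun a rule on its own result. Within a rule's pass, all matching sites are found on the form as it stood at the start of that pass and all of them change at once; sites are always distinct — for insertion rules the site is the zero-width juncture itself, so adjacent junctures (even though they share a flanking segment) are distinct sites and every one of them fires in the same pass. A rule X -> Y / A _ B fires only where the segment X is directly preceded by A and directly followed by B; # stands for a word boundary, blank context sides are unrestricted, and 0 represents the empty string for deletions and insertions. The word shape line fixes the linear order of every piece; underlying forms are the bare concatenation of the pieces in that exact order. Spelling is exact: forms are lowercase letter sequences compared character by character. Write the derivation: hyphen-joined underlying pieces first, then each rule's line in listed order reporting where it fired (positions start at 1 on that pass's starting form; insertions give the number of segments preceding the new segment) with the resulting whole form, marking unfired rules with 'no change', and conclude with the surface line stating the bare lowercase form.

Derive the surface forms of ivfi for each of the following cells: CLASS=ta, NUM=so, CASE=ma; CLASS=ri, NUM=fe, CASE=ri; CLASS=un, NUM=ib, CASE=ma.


cell CLASS=ta, NUM=so, CASE=ma:
underlying: dut-ivfi-feb-kef
1. g -> k, v -> f, z -> s / _ #: no change
2. 0 -> e / C _ C: inserts after position(s) 5, 10: dutivefifebekef
surface: dutivefifebekef

cell CLASS=ri, NUM=fe, CASE=ri:
underlying: kik-ivfi-bo-roz
1. g -> k, v -> f, z -> s / _ #: fires at position(s) 12: kikivfiboros
2. 0 -> e / C _ C: inserts after position(s) 5: kikivefiboros
surface: kikivefiboros

cell CLASS=un, NUM=ib, CASE=ma:
underlying: dut-ivfi-i-pe
1. g -> k, v -> f, z -> s / _ #: no change
2. 0 -> e / C _ C: inserts after position(s) 5: dutivefiipe
surface: dutivefiipe


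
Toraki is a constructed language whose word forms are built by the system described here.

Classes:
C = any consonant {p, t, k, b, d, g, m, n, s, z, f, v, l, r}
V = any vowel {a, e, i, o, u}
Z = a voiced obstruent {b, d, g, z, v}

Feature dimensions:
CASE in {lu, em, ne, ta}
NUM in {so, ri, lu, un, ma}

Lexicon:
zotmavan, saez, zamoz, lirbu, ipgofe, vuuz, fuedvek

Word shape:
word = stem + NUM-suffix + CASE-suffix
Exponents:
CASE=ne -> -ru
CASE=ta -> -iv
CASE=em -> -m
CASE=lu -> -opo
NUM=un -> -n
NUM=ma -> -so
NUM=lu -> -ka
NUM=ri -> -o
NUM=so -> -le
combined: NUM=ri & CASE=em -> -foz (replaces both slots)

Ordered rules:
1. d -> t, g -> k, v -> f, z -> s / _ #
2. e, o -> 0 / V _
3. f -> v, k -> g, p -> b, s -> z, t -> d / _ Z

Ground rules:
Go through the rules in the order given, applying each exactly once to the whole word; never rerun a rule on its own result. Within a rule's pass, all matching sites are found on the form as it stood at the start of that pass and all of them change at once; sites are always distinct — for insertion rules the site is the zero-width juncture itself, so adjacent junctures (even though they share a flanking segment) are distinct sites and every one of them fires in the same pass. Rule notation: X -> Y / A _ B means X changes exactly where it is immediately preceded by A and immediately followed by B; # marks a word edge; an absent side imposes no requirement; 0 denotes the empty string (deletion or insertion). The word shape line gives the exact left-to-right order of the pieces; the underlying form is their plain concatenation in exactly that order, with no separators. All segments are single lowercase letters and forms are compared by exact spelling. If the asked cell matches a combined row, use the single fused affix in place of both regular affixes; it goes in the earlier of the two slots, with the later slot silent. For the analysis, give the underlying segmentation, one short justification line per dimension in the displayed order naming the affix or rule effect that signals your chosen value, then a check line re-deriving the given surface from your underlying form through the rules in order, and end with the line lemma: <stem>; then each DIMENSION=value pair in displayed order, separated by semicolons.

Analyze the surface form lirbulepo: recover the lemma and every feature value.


underlying: lirbu-le-opo
CASE=lu - signalled by the affix -opo
NUM=so - signalled by the affix -le
check: lirbuleopo -> lirbuleopo -> lirbulepo -> lirbulepo
lemma: lirbu; CASE=lu; NUM=so


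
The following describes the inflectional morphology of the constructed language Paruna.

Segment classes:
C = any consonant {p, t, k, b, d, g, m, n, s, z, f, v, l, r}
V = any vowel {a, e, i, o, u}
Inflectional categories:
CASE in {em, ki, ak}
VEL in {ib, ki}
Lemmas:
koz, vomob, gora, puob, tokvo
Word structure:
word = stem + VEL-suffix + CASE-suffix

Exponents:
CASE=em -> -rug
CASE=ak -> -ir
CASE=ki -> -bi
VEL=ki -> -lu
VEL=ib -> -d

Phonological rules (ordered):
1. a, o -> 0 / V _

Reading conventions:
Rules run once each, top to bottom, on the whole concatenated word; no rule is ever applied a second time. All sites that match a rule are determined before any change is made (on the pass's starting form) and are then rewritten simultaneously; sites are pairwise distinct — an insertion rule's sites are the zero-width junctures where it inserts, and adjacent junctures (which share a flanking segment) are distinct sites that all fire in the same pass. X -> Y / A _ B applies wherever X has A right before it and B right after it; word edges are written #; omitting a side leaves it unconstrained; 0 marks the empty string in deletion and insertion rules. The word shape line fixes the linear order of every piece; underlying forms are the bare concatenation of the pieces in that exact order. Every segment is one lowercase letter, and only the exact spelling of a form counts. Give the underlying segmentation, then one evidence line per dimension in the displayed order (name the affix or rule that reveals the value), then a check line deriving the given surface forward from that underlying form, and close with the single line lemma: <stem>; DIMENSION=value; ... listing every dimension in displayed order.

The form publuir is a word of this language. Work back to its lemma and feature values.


underlying: puob-lu-ir
CASE=ak - signalled by the affix -ir
VEL=ki - signalled by the affix -lu
check: puobluir -> publuir
lemma: puob; CASE=ak; VEL=ki


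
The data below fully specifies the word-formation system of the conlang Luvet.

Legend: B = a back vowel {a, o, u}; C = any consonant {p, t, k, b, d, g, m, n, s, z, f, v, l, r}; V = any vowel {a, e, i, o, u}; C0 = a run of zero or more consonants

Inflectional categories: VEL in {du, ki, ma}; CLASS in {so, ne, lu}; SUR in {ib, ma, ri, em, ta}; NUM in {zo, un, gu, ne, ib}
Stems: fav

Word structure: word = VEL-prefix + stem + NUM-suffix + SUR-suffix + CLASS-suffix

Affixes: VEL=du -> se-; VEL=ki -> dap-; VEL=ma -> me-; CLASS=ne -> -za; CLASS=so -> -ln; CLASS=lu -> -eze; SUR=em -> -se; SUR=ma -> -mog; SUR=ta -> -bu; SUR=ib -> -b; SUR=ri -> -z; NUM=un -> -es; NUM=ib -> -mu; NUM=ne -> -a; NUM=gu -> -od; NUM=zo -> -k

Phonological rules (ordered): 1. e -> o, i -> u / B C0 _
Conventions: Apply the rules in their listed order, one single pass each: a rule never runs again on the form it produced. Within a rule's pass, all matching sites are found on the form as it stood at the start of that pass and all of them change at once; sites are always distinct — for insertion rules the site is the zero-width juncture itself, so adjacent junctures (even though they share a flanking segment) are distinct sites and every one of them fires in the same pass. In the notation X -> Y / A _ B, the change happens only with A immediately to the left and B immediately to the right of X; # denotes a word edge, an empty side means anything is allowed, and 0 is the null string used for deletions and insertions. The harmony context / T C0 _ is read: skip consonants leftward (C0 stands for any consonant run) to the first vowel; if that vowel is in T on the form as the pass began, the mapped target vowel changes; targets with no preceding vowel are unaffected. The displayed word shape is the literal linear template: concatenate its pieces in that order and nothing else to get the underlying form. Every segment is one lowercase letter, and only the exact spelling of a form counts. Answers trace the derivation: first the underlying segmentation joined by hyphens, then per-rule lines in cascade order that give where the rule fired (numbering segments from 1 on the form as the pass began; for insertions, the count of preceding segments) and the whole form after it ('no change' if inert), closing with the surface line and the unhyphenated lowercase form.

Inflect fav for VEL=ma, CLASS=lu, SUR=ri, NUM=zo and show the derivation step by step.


underlying: me-fav-k-z-eze
1. e -> o, i -> u / B C0 _: fires at position(s) 8: mefavkzoze
surface: mefavkzoze


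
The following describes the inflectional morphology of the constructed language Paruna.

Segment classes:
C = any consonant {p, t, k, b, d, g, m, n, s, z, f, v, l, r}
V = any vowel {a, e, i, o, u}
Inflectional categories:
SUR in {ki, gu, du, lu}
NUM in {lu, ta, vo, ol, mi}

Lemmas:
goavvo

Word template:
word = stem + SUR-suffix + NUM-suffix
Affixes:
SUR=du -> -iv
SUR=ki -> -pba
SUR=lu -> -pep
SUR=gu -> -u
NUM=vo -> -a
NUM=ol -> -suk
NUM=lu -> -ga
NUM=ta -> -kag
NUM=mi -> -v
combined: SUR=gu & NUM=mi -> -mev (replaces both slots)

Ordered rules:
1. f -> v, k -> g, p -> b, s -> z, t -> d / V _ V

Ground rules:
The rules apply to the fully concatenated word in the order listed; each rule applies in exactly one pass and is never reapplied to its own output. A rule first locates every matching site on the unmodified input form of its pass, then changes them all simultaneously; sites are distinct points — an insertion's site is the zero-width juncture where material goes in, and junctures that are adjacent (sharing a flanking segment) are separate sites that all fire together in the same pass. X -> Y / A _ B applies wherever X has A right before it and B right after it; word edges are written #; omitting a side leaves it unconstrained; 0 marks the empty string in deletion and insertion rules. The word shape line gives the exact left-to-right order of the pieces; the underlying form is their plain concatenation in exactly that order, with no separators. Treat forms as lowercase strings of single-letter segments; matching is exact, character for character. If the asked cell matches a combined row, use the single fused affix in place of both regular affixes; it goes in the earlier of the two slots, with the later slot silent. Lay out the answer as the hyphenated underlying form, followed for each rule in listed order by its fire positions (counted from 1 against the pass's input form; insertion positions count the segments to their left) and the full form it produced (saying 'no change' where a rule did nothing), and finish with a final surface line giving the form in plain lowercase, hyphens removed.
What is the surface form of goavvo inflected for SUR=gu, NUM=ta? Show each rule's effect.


underlying: goavvo-u-kag
1. f -> v, k -> g, p -> b, s -> z, t -> d / V _ V: fires at position(s) 8: goavvougag
surface: goavvougag


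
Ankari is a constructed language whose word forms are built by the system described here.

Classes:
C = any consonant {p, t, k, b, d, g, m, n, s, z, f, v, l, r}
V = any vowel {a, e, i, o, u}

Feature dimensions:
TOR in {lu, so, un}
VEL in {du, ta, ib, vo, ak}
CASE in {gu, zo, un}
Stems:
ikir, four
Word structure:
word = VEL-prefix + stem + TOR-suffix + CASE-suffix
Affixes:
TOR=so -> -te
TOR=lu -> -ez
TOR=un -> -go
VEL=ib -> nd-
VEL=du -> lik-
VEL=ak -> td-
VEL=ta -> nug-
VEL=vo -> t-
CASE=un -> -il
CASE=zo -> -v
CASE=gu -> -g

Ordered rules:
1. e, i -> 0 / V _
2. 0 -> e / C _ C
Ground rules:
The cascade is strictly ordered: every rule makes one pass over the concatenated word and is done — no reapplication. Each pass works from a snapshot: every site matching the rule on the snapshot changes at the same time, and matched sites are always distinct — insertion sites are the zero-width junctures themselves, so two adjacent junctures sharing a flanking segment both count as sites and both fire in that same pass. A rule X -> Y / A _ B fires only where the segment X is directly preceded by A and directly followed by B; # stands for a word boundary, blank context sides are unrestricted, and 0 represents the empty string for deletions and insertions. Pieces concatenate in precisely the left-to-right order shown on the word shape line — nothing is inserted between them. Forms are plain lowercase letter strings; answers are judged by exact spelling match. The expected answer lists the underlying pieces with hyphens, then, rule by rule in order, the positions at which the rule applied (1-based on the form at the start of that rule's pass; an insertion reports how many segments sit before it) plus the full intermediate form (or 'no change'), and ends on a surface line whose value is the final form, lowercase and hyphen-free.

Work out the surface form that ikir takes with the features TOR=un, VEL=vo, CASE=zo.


underlying: t-ikir-go-v
1. e, i -> 0 / V _: no change
2. 0 -> e / C _ C: inserts after position(s) 5: tikiregov
surface: tikiregov


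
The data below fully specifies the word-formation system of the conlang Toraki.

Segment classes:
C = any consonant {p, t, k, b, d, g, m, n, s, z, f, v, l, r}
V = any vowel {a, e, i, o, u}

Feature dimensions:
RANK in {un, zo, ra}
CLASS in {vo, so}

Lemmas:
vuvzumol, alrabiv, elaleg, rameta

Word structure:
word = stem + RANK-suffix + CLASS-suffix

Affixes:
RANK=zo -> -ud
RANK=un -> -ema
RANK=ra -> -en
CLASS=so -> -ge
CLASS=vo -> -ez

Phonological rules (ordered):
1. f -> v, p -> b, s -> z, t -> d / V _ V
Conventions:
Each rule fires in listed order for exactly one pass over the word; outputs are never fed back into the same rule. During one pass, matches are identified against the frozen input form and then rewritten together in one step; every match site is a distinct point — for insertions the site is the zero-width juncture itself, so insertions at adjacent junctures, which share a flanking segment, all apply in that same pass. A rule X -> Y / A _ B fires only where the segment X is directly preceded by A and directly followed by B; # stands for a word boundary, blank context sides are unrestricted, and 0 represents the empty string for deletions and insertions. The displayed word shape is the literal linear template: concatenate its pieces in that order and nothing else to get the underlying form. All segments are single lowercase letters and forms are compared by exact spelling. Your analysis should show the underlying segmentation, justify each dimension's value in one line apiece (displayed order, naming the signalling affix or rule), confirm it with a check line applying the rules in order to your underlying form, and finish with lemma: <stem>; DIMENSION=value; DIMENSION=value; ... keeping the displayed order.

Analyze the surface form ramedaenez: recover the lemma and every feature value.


underlying: rameta-en-ez
RANK=ra - signalled by the affix -en
CLASS=vo - signalled by the affix -ez
check: rametaenez -> ramedaenez
lemma: rameta; RANK=ra; CLASS=vo


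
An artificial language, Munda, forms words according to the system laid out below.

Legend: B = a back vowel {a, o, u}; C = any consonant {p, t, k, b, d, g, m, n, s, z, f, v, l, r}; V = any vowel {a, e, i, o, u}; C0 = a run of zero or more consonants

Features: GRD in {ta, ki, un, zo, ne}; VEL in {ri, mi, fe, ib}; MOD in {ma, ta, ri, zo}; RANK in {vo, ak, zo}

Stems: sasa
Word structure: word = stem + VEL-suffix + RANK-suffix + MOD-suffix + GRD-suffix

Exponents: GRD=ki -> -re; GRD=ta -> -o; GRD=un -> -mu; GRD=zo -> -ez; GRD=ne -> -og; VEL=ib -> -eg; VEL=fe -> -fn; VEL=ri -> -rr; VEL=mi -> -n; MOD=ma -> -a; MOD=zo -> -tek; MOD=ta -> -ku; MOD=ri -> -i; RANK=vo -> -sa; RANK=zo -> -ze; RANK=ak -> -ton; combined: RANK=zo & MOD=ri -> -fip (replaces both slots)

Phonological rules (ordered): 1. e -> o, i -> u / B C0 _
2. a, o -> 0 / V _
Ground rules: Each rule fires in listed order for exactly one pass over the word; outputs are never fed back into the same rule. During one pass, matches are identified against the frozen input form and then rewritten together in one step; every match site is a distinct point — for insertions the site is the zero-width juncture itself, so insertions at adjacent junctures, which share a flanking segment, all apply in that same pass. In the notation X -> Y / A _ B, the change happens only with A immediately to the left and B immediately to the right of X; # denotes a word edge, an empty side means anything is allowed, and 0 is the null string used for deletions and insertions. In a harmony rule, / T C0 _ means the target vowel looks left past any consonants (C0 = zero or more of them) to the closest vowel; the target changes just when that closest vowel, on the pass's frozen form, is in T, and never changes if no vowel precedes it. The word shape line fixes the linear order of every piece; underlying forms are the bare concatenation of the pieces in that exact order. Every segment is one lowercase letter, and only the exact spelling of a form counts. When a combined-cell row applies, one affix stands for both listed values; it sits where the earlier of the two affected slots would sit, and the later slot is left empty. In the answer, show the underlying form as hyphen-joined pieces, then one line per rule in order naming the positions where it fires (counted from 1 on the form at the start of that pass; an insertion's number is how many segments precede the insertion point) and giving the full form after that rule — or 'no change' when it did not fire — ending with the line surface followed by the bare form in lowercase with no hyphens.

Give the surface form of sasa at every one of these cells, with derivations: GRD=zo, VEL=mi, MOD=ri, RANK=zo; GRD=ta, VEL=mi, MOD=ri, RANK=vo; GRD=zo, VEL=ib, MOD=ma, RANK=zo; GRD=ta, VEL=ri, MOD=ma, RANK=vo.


cell GRD=zo, VEL=mi, MOD=ri, RANK=zo:
underlying: sasa-n-fip-ez
1. e -> o, i -> u / B C0 _: fires at position(s) 7: sasanfupez
2. a, o -> 0 / V _: no change
surface: sasanfupez

cell GRD=ta, VEL=mi, MOD=ri, RANK=vo:
underlying: sasa-n-sa-i-o
1. e -> o, i -> u / B C0 _: fires at position(s) 8: sasansauo
2. a, o -> 0 / V _: fires at position(s) 9: sasansau
surface: sasansau

cell GRD=zo, VEL=ib, MOD=ma, RANK=zo:
underlying: sasa-eg-ze-a-ez
1. e -> o, i -> u / B C0 _: fires at position(s) 5, 10: sasaogzeaoz
2. a, o -> 0 / V _: fires at position(s) 5, 9, 10: sasagzez
surface: sasagzez

cell GRD=ta, VEL=ri, MOD=ma, RANK=vo:
underlying: sasa-rr-sa-a-o
1. e -> o, i -> u / B C0 _: no change
2. a, o -> 0 / V _: fires at position(s) 9, 10: sasarrsa
surface: sasarrsa


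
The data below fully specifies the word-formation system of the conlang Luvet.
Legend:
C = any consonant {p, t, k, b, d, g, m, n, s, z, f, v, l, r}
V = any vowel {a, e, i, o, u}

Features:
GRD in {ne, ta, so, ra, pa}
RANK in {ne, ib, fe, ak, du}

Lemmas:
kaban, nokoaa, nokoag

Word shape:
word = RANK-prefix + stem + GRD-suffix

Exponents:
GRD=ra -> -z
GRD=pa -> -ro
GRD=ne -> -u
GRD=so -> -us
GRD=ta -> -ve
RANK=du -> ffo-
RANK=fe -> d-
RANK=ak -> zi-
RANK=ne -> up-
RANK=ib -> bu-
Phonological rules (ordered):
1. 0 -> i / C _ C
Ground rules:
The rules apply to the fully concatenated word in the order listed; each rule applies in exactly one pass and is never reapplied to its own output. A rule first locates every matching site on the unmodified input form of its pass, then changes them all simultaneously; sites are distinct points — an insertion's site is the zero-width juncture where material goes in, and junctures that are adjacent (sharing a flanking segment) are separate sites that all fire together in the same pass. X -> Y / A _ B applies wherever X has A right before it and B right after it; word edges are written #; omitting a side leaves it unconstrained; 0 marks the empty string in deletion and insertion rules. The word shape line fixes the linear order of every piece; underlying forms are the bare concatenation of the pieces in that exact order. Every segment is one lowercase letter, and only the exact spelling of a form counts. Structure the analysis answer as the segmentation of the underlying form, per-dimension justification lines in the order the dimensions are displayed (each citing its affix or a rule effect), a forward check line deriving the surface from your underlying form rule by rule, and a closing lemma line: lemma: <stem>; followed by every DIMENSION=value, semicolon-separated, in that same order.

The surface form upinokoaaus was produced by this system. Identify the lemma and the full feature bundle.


underlying: up-nokoaa-us
GRD=so - signalled by the affix -us
RANK=ne - signalled by the affix up-
check: upnokoaaus -> upinokoaaus
lemma: nokoaa; GRD=so; RANK=ne


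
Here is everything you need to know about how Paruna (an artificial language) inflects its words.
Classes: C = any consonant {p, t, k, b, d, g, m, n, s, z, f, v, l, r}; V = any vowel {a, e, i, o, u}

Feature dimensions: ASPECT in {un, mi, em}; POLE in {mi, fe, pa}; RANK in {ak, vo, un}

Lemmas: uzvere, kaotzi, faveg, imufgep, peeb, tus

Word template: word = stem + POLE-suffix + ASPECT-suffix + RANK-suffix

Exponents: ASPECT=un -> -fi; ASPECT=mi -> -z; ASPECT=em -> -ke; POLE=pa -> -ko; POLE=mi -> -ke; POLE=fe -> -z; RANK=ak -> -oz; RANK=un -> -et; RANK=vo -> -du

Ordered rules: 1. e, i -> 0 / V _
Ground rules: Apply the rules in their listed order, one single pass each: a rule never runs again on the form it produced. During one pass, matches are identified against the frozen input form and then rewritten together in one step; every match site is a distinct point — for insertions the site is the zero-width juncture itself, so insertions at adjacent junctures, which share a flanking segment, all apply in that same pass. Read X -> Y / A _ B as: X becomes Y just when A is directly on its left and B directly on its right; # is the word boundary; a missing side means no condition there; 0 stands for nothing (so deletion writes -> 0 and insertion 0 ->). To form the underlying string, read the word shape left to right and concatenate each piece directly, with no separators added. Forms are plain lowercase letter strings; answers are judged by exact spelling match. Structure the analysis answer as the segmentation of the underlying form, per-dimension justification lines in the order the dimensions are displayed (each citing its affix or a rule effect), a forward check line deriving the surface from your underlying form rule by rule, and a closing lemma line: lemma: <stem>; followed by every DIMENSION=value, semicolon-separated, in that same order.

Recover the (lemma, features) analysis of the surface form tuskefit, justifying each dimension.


underlying: tus-ke-fi-et
ASPECT=un - signalled by the affix -fi
POLE=mi - signalled by the affix -ke
RANK=un - signalled by the affix -et
check: tuskefiet -> tuskefit
lemma: tus; ASPECT=un; POLE=mi; RANK=un


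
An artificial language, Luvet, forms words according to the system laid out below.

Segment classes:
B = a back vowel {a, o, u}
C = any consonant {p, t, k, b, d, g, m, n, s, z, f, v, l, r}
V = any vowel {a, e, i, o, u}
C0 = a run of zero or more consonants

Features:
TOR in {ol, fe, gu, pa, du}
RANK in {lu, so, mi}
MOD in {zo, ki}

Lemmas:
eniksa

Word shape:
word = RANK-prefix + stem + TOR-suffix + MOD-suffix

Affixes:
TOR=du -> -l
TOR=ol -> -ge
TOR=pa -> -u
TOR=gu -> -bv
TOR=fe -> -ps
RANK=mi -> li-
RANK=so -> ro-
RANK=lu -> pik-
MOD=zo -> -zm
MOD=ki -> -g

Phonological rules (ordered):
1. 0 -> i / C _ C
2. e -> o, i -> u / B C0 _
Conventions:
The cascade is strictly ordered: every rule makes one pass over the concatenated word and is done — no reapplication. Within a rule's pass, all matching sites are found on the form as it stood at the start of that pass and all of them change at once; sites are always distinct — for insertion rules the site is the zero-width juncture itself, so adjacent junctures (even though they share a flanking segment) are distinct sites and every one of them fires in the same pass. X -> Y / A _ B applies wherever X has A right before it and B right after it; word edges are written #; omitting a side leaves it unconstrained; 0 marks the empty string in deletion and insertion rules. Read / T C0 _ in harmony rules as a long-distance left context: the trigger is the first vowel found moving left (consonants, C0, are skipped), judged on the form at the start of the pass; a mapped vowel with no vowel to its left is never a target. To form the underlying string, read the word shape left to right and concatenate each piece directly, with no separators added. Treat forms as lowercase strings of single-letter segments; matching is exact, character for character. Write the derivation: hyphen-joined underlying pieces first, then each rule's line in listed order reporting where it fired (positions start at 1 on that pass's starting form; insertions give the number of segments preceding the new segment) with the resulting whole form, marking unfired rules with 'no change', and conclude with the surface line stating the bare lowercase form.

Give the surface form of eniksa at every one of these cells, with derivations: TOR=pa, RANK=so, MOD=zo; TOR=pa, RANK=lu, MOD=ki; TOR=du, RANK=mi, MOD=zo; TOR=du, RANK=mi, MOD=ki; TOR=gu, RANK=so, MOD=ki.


cell TOR=pa, RANK=so, MOD=zo:
underlying: ro-eniksa-u-zm
1. 0 -> i / C _ C: inserts after position(s) 6, 10: roenikisauzim
2. e -> o, i -> u / B C0 _: fires at position(s) 3, 12: roonikisauzum
surface: roonikisauzum

cell TOR=pa, RANK=lu, MOD=ki:
underlying: pik-eniksa-u-g
1. 0 -> i / C _ C: inserts after position(s) 7: pikenikisaug
2. e -> o, i -> u / B C0 _: no change
surface: pikenikisaug

cell TOR=du, RANK=mi, MOD=zo:
underlying: li-eniksa-l-zm
1. 0 -> i / C _ C: inserts after position(s) 6, 9, 10: lienikisalizim
2. e -> o, i -> u / B C0 _: fires at position(s) 11: lienikisaluzim
surface: lienikisaluzim

cell TOR=du, RANK=mi, MOD=ki:
underlying: li-eniksa-l-g
1. 0 -> i / C _ C: inserts after position(s) 6, 9: lienikisalig
2. e -> o, i -> u / B C0 _: fires at position(s) 11: lienikisalug
surface: lienikisalug

cell TOR=gu, RANK=so, MOD=ki:
underlying: ro-eniksa-bv-g
1. 0 -> i / C _ C: inserts after position(s) 6, 9, 10: roenikisabivig
2. e -> o, i -> u / B C0 _: fires at position(s) 3, 11: roonikisabuvig
surface: roonikisabuvig


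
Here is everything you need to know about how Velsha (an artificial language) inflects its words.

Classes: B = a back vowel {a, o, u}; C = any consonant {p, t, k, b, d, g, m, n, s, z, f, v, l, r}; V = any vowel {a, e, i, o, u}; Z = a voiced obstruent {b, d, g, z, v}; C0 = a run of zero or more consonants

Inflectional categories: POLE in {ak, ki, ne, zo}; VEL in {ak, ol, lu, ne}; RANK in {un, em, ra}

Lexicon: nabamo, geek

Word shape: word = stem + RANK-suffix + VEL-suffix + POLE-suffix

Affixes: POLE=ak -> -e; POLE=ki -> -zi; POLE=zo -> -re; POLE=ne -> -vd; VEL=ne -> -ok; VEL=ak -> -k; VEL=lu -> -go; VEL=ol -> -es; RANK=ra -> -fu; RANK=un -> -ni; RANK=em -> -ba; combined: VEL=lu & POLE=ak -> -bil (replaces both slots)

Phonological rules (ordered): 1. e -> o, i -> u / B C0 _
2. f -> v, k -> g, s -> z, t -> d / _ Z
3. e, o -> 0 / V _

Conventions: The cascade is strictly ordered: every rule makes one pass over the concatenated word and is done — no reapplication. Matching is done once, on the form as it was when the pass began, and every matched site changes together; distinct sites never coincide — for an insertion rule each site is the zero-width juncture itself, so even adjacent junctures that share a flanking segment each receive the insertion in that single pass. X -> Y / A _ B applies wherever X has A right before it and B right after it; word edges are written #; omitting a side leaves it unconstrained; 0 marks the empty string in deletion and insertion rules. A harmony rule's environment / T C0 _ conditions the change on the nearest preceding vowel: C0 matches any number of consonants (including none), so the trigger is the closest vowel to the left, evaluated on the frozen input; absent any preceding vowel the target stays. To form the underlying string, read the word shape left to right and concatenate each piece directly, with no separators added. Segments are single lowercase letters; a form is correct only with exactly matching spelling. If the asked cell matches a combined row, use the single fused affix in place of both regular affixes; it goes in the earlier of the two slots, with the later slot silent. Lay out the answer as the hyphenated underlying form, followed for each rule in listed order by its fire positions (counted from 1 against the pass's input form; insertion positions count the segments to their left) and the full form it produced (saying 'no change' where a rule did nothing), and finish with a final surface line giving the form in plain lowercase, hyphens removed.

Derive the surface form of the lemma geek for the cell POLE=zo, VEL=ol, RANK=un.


underlying: geek-ni-es-re
1. e -> o, i -> u / B C0 _: no change
2. f -> v, k -> g, s -> z, t -> d / _ Z: no change
3. e, o -> 0 / V _: fires at position(s) 3, 7: geknisre
surface: geknisre


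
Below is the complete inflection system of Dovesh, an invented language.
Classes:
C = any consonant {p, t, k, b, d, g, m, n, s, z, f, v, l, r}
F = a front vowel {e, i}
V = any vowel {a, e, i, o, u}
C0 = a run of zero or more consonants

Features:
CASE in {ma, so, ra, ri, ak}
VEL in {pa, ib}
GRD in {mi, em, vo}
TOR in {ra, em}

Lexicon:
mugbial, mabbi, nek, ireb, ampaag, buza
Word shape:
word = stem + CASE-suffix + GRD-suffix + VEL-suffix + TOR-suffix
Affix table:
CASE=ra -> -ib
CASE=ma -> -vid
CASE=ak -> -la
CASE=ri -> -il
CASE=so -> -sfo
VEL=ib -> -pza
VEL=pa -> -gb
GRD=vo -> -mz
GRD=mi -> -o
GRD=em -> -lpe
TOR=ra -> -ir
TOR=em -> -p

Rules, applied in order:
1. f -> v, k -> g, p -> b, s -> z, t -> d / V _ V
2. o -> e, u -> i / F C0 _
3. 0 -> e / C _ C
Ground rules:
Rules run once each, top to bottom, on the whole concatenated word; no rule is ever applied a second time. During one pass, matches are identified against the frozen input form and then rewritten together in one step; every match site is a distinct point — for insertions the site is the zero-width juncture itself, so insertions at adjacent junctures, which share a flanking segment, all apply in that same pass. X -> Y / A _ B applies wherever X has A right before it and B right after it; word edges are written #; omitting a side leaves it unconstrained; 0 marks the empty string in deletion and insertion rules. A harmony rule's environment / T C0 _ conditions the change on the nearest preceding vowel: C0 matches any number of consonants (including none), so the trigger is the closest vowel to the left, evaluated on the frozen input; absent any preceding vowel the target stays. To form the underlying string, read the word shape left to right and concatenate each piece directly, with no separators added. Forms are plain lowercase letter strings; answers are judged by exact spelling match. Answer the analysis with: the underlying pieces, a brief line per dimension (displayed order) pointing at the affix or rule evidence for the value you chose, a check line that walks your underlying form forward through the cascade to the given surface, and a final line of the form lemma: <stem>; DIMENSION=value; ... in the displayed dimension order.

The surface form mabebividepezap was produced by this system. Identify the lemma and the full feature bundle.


underlying: mabbi-vid-o-pza-p
CASE=ma - signalled by the affix -vid
VEL=ib - signalled by the affix -pza
GRD=mi - signalled by the affix -o
TOR=em - signalled by the affix -p
check: mabbividopzap -> mabbividopzap -> mabbividepzap -> mabebividepezap
lemma: mabbi; CASE=ma; VEL=ib; GRD=mi; TOR=em


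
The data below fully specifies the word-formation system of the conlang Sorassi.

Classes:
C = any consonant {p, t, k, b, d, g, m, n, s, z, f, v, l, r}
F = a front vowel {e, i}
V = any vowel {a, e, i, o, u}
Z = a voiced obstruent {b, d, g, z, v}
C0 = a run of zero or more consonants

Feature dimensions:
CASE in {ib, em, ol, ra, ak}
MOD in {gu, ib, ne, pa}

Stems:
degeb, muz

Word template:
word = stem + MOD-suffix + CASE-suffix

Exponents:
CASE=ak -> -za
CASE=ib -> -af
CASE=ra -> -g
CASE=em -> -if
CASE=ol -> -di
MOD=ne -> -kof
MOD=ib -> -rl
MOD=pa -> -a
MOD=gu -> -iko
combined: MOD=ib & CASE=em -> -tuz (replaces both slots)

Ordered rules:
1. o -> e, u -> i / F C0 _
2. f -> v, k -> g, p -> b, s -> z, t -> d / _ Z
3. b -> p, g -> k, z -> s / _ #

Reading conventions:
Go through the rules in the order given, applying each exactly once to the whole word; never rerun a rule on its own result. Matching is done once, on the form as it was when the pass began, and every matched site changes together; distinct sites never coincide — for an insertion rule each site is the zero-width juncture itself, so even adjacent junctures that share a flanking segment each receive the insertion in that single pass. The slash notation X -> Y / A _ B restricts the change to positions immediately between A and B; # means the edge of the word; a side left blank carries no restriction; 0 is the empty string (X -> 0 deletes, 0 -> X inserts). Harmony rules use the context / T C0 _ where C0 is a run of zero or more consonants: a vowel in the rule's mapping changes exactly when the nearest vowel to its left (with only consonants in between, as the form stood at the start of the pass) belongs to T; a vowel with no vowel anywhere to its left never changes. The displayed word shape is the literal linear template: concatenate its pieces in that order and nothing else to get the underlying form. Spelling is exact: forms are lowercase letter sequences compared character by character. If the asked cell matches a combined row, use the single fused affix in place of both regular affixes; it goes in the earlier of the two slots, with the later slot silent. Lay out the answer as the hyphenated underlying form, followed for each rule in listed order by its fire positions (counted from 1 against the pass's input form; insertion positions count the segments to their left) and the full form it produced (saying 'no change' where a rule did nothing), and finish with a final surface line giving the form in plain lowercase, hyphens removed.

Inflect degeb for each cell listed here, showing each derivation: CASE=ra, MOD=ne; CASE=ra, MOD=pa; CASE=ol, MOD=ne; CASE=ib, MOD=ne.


cell CASE=ra, MOD=ne:
underlying: degeb-kof-g
1. o -> e, u -> i / F C0 _: fires at position(s) 7: degebkefg
2. f -> v, k -> g, p -> b, s -> z, t -> d / _ Z: fires at position(s) 8: degebkevg
3. b -> p, g -> k, z -> s / _ #: fires at position(s) 9: degebkevk
surface: degebkevk

cell CASE=ra, MOD=pa:
underlying: degeb-a-g
1. o -> e, u -> i / F C0 _: no change
2. f -> v, k -> g, p -> b, s -> z, t -> d / _ Z: no change
3. b -> p, g -> k, z -> s / _ #: fires at position(s) 7: degebak
surface: degebak

cell CASE=ol, MOD=ne:
underlying: degeb-kof-di
1. o -> e, u -> i / F C0 _: fires at position(s) 7: degebkefdi
2. f -> v, k -> g, p -> b, s -> z, t -> d / _ Z: fires at position(s) 8: degebkevdi
3. b -> p, g -> k, z -> s / _ #: no change
surface: degebkevdi

cell CASE=ib, MOD=ne:
underlying: degeb-kof-af
1. o -> e, u -> i / F C0 _: fires at position(s) 7: degebkefaf
2. f -> v, k -> g, p -> b, s -> z, t -> d / _ Z: no change
3. b -> p, g -> k, z -> s / _ #: no change
surface: degebkefaf


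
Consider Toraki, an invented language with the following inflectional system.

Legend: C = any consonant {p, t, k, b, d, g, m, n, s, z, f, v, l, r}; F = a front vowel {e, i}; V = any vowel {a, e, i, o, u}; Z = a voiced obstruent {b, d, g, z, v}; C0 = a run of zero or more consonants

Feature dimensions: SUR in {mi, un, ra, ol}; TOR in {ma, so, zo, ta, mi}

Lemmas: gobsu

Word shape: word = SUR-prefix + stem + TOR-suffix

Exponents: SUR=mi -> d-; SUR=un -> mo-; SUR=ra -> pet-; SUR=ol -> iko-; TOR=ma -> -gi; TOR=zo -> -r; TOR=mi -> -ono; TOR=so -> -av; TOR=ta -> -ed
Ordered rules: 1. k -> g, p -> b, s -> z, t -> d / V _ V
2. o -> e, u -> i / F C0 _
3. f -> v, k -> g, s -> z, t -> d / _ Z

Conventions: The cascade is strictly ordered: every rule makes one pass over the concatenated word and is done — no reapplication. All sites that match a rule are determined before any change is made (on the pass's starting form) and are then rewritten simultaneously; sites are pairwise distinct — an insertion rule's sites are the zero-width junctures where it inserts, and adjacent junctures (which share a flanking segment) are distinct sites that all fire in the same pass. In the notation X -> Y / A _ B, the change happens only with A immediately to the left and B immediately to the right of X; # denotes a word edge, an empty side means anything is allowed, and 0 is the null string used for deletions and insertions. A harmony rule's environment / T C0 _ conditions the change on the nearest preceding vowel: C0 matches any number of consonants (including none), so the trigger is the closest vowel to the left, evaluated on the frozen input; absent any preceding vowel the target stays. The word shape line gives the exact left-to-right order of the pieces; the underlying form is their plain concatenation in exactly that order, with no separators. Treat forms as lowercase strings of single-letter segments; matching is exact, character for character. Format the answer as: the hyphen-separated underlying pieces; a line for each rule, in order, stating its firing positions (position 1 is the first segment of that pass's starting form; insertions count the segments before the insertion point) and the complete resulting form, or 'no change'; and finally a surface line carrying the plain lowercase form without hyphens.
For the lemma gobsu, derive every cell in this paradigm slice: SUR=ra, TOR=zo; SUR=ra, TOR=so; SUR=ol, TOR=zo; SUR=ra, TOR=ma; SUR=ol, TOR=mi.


cell SUR=ra, TOR=zo:
underlying: pet-gobsu-r
1. k -> g, p -> b, s -> z, t -> d / V _ V: no change
2. o -> e, u -> i / F C0 _: fires at position(s) 5: petgebsur
3. f -> v, k -> g, s -> z, t -> d / _ Z: fires at position(s) 3: pedgebsur
surface: pedgebsur

cell SUR=ra, TOR=so:
underlying: pet-gobsu-av
1. k -> g, p -> b, s -> z, t -> d / V _ V: no change
2. o -> e, u -> i / F C0 _: fires at position(s) 5: petgebsuav
3. f -> v, k -> g, s -> z, t -> d / _ Z: fires at position(s) 3: pedgebsuav
surface: pedgebsuav

cell SUR=ol, TOR=zo:
underlying: iko-gobsu-r
1. k -> g, p -> b, s -> z, t -> d / V _ V: fires at position(s) 2: igogobsur
2. o -> e, u -> i / F C0 _: fires at position(s) 3: igegobsur
3. f -> v, k -> g, s -> z, t -> d / _ Z: no change
surface: igegobsur

cell SUR=ra, TOR=ma:
underlying: pet-gobsu-gi
1. k -> g, p -> b, s -> z, t -> d / V _ V: no change
2. o -> e, u -> i / F C0 _: fires at position(s) 5: petgebsugi
3. f -> v, k -> g, s -> z, t -> d / _ Z: fires at position(s) 3: pedgebsugi
surface: pedgebsugi

cell SUR=ol, TOR=mi:
underlying: iko-gobsu-ono
1. k -> g, p -> b, s -> z, t -> d / V _ V: fires at position(s) 2: igogobsuono
2. o -> e, u -> i / F C0 _: fires at position(s) 3: igegobsuono
3. f -> v, k -> g, s -> z, t -> d / _ Z: no change
surface: igegobsuono


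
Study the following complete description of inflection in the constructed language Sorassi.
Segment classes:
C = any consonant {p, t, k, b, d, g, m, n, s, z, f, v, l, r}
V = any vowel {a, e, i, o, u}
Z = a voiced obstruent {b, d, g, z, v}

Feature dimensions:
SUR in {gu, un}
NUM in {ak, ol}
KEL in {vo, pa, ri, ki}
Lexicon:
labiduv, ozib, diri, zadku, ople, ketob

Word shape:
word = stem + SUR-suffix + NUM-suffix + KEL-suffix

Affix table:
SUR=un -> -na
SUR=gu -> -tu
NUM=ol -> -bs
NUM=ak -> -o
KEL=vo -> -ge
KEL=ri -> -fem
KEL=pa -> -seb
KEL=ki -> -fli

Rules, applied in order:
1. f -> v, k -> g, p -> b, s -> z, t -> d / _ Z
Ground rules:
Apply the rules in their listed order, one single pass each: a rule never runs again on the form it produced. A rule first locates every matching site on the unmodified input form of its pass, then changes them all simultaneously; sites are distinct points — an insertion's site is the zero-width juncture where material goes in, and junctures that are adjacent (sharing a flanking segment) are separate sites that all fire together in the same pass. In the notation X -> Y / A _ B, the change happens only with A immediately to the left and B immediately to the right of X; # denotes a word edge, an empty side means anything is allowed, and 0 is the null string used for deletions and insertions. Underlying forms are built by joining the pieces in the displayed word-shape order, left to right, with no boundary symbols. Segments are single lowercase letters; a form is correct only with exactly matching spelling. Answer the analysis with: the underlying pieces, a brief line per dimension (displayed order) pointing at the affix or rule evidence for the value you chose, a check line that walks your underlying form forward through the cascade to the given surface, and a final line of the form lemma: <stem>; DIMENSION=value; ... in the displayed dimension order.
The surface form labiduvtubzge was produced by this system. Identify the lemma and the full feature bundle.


underlying: labiduv-tu-bs-ge
SUR=gu - signalled by the affix -tu
NUM=ol - signalled by the affix -bs
KEL=vo - signalled by the affix -ge
check: labiduvtubsge -> labiduvtubzge
lemma: labiduv; SUR=gu; NUM=ol; KEL=vo
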